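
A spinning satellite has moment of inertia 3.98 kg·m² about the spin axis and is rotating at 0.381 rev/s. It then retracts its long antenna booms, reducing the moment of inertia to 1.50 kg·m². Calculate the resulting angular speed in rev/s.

With no external torque about the axis, L is conserved: I₁ω₁ = I₂ω₂.
ω₂ = I₁ω₁ / I₂ = (3.980)(0.381 rev/s) / (1.500) = 1.011 rev/s.

ω₂ ≈ 1.01 rev/s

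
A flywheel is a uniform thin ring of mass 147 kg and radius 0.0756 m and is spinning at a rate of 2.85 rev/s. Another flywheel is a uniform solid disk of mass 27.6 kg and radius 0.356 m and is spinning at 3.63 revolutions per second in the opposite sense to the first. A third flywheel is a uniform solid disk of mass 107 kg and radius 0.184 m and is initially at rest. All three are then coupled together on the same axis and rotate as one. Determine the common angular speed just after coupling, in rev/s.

|ω_f| ≈ 0.899 rev/s

The coupling torques are internal; angular momentum about the shared axis is conserved.
Moments of inertia: I_A = (147)(0.0756)² = 0.8402 kg·m²; I_B = ½(27.6)(0.356)² = 1.749 kg·m²; I_C = ½(107)(0.184)² = 1.811 kg·m².
Taking A's sense as positive: L = (0.8402)(2.85) − (1.749)(3.63) = -3.954 kg·m²·rev/s.
Combined I = 0.8402 + 1.749 + 1.811 = 4.400 kg·m².
ω_f = L / I = -3.954 / 4.400 = -0.8986 rev/s.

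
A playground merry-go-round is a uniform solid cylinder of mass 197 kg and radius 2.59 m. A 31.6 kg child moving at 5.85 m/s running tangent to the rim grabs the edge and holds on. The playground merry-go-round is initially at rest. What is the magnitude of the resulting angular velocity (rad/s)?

|ω_f| ≈ 0.549 rad/s

The axle reaction passes through the axle and exerts no torque about it; angular momentum about the axle is conserved through the impact.
I_p = ½(197)(2.59)² = 660.7 kg·m². Taking the sense of the child's angular momentum as positive, L_{child} = m v R = (31.6)(5.85)(2.59) = 478.8 kg·m²/s.
L_i = 0 + 478.8 = 478.8 kg·m²/s.
After sticking, I_f = I_p + m R² = 660.7 + (31.6)(2.59)² = 872.7 kg·m².
ω_f = L_i / I_f = 478.8 / 872.7 = 0.5486 rad/s.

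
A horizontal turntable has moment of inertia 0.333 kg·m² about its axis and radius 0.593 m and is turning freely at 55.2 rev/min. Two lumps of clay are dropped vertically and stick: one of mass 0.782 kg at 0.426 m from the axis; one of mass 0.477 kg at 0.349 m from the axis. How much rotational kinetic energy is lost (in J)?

The added mass arrives with no angular momentum about the axis, and any external torque about the axis is negligible, so the system's angular momentum is conserved.
Added inertia Σmr² = (0.782)(0.426)² + (0.477)(0.349)² = 0.2000 kg·m²; I_f = 0.3330 + 0.2000 = 0.5330 kg·m².
ω_f = I_p ω_i / I_f = (0.3330)(55.2) / 0.5330 = 34.49 rpm.
KE_i = ½(0.3330)(5.781 rad/s)² = 5.564 J; KE_f = ½(0.5330)(3.611)² = 3.476 J.

energy lost ≈ 2.09 J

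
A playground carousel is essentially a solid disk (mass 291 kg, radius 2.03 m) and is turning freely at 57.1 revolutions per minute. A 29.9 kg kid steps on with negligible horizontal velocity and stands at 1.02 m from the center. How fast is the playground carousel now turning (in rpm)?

ω_f ≈ 54.3 rpm

The added mass arrives with no angular momentum about the center, and any external torque about the center is negligible, so the system's angular momentum is conserved.
I_p = ½(291)(2.03)² = 599.6 kg·m².
Added inertia Σmr² = (29.9)(1.02)² = 31.11 kg·m²; I_f = 599.6 + 31.11 = 630.7 kg·m².
ω_f = I_p ω_i / I_f = (599.6)(57.1) / 630.7 = 54.28 rpm.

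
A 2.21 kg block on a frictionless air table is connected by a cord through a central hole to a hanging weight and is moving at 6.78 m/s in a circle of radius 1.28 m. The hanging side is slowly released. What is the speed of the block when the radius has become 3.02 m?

v₂ ≈ 2.87 m/s

Central (radial) force ⇒ zero torque about the center ⇒ m v r is constant.
v₂ = v₁ r₁ / r₂ = (6.78)(1.28) / (3.02) = 2.874 m/s.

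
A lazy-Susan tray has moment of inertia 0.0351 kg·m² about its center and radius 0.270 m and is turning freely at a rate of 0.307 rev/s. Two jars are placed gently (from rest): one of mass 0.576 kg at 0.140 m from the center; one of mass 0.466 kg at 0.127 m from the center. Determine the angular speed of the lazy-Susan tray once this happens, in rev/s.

ω_f ≈ 0.200 rev/s

The added mass arrives with no angular momentum about the center, and any external torque about the center is negligible, so the system's angular momentum is conserved.
Added inertia Σmr² = (0.576)(0.140)² + (0.466)(0.127)² = 0.01881 kg·m²; I_f = 0.03510 + 0.01881 = 0.05391 kg·m².
ω_f = I_p ω_i / I_f = (0.03510)(0.307) / 0.05391 = 0.1999 rev/s.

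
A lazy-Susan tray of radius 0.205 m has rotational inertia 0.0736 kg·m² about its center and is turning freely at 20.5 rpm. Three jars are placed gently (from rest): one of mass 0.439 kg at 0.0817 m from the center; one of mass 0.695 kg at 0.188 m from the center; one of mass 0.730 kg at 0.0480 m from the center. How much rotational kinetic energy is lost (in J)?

energy lost ≈ 0.0481 J

The added mass arrives with no angular momentum about the center, and any external torque about the center is negligible, so the system's angular momentum is conserved.
Added inertia Σmr² = (0.439)(0.0817)² + (0.695)(0.188)² + (0.730)(0.0480)² = 0.02918 kg·m²; I_f = 0.07360 + 0.02918 = 0.1028 kg·m².
ω_f = I_p ω_i / I_f = (0.07360)(20.5) / 0.1028 = 14.68 rpm.
KE_i = ½(0.07360)(2.147 rad/s)² = 0.1696 J; KE_f = ½(0.1028)(1.537)² = 0.1215 J.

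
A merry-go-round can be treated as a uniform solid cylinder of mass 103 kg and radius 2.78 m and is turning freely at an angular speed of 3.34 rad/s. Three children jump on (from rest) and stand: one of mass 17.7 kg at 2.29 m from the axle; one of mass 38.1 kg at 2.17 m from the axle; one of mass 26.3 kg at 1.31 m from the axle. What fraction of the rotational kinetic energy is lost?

No external torque acts about the axle; L_before = L_after.
I_p = ½(103)(2.78)² = 398.0 kg·m².
Added inertia Σmr² = (17.7)(2.29)² + (38.1)(2.17)² + (26.3)(1.31)² = 317.4 kg·m²; I_f = 398.0 + 317.4 = 715.4 kg·m².
ω_f = I_p ω_i / I_f = (398.0)(3.34) / 715.4 = 1.858 rad/s.
KE_i = ½(398.0)(3.340 rad/s)² = 2220 J; KE_f = ½(715.4)(1.858)² = 1235 J.
Fraction lost = 0.4436.

fraction ≈ 0.444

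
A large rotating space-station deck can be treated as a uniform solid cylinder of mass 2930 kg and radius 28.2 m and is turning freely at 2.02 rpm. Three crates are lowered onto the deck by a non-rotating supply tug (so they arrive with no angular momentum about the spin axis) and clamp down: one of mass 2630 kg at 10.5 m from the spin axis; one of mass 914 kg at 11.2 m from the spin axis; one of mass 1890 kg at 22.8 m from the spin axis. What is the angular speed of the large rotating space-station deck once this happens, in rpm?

No external torque acts about the spin axis; L_before = L_after.
I_p = ½(2930)(28.2)² = 1.165e+06 kg·m².
Added inertia Σmr² = (2630)(10.5)² + (914)(11.2)² + (1890)(22.8)² = 1.387e+06 kg·m²; I_f = 1.165e+06 + 1.387e+06 = 2.552e+06 kg·m².
ω_f = I_p ω_i / I_f = (1.165e+06)(2.02) / 2.552e+06 = 0.9221 rpm.

ω_f ≈ 0.922 rpm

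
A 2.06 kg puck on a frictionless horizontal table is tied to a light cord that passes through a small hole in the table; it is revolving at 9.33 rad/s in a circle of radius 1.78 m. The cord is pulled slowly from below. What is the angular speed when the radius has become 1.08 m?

The constraining force is radial, so m r² ω about the center is conserved.
ω₂ = ω₁ (r₁/r₂)² = (9.33)(1.78/1.08)² = 25.34 rad/s.

ω₂ ≈ 25.3 rad/s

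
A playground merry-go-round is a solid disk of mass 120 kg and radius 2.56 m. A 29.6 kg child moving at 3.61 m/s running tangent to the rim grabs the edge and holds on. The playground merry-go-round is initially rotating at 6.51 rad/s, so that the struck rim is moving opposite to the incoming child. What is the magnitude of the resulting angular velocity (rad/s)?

|ω_f| ≈ 3.89 rad/s

About the axle the impulsive forces during the collision are internal, so angular momentum about that axis is conserved.
I_p = ½(120)(2.56)² = 393.2 kg·m². Taking the sense of the child's angular momentum as positive, L_{child} = m v R = (29.6)(3.61)(2.56) = 273.6 kg·m²/s.
L_i = −I_p ω_p + m v R = −(393.2)(6.51) + 273.6 = -2286 kg·m²/s.
After sticking, I_f = I_p + m R² = 393.2 + (29.6)(2.56)² = 587.2 kg·m².
ω_f = L_i / I_f = -2286 / 587.2 = -3.894 rad/s.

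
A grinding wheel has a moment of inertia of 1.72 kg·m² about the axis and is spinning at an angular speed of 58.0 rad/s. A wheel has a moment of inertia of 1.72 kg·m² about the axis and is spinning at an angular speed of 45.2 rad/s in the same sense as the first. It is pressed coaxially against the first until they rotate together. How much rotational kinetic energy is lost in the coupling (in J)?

ΔKE lost ≈ 70.5 J

The coupling torques are internal; angular momentum about the shared axis is conserved.
Taking A's sense as positive: L = (1.720)(58.0) + (1.720)(45.2) = 177.5 kg·m²·rad/s.
Combined I = 1.720 + 1.720 = 3.440 kg·m².
ω_f = L / I = 177.5 / 3.440 = 51.60 rad/s.
KE_i = ½ΣIω² = 4650 J; KE_f = ½(3.440)(51.60)² = 4580 J.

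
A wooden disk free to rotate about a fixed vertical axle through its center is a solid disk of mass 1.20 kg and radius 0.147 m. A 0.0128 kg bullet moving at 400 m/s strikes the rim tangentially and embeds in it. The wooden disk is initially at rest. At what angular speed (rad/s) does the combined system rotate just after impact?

About the axle the impulsive forces during the collision are internal, so angular momentum about that axis is conserved.
I_p = ½(1.20)(0.147)² = 0.01297 kg·m². Taking the sense of the bullet's angular momentum as positive, L_{bullet} = m v R = (0.0128)(400)(0.147) = 0.7526 kg·m²/s.
L_i = 0 + 0.7526 = 0.7526 kg·m²/s.
After sticking, I_f = I_p + m R² = 0.01297 + (0.0128)(0.147)² = 0.01324 kg·m².
ω_f = L_i / I_f = 0.7526 / 0.01324 = 56.84 rad/s.

|ω_f| ≈ 56.8 rad/s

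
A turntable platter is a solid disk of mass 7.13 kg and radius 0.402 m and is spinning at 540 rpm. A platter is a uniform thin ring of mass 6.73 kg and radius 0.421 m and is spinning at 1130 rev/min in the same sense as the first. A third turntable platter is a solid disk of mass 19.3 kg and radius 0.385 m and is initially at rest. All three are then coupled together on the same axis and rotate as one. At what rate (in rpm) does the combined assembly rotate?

No external torque acts about the common axis, so total angular momentum is conserved.
Moments of inertia: I_A = ½(7.13)(0.402)² = 0.5761 kg·m²; I_B = (6.73)(0.421)² = 1.193 kg·m²; I_C = ½(19.3)(0.385)² = 1.430 kg·m².
Taking A's sense as positive: L = (0.5761)(540) + (1.193)(1130) = 1659 kg·m²·rpm.
Combined I = 0.5761 + 1.193 + 1.430 = 3.199 kg·m².
ω_f = L / I = 1659 / 3.199 = 518.5 rpm.

|ω_f| ≈ 519 rpm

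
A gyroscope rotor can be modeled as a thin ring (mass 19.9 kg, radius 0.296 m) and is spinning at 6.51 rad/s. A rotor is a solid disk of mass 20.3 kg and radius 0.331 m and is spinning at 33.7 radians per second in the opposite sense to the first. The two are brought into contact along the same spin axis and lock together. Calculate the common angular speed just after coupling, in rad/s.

|ω_f| ≈ 9.15 rad/s

No external torque acts about the common axis, so total angular momentum is conserved.
Moments of inertia: I_A = (19.9)(0.296)² = 1.744 kg·m²; I_B = ½(20.3)(0.331)² = 1.112 kg·m².
Taking A's sense as positive: L = (1.744)(6.51) − (1.112)(33.7) = -26.13 kg·m²·rad/s.
Combined I = 1.744 + 1.112 = 2.856 kg·m².
ω_f = L / I = -26.13 / 2.856 = -9.149 rad/s.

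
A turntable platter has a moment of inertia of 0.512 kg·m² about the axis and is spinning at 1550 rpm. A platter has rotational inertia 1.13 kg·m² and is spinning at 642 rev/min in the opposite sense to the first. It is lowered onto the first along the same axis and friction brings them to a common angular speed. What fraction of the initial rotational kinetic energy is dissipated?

fraction ≈ 0.998

The coupling torques are internal; angular momentum about the shared axis is conserved.
Taking A's sense as positive: L = (0.5120)(1550) − (1.130)(642) = 68.14 kg·m²·rpm.
Combined I = 0.5120 + 1.130 = 1.642 kg·m².
ω_f = L / I = 68.14 / 1.642 = 41.50 rpm.
KE_i = ½ΣIω² = 9298 J; KE_f = ½(1.642)(4.346)² = 15.50 J.
Fraction dissipated = (KE_i − KE_f)/KE_i = 0.9983.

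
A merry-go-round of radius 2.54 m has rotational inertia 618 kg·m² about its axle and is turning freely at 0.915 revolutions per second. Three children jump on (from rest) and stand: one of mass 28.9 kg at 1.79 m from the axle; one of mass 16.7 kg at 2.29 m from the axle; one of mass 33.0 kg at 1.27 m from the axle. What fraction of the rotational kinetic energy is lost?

The added mass arrives with no angular momentum about the axle, and any external torque about the axle is negligible, so the system's angular momentum is conserved.
Added inertia Σmr² = (28.9)(1.79)² + (16.7)(2.29)² + (33.0)(1.27)² = 233.4 kg·m²; I_f = 618.0 + 233.4 = 851.4 kg·m².
ω_f = I_p ω_i / I_f = (618.0)(0.915) / 851.4 = 0.6642 rev/s.
KE_i = ½(618.0)(5.749 rad/s)² = 10210 J; KE_f = ½(851.4)(4.173)² = 7413 J.
Fraction lost = 0.2741.

fraction ≈ 0.274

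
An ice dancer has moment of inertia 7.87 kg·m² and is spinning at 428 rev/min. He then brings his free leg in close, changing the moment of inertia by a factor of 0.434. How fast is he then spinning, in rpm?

ω₂ ≈ 986 rpm

With no external torque about the axis, L is conserved: I₁ω₁ = I₂ω₂.
I₂ = 0.434 × 7.87 = 3.416 kg·m².
ω₂ = I₁ω₁ / I₂ = (7.870)(428 rpm) / (3.416) = 986.2 rpm.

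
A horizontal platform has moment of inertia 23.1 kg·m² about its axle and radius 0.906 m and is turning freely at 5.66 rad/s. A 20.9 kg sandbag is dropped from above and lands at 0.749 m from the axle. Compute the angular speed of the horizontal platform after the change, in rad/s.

ω_f ≈ 3.75 rad/s

The added mass arrives with no angular momentum about the axle, and any external torque about the axle is negligible, so the system's angular momentum is conserved.
Added inertia Σmr² = (20.9)(0.749)² = 11.72 kg·m²; I_f = 23.10 + 11.72 = 34.82 kg·m².
ω_f = I_p ω_i / I_f = (23.10)(5.66) / 34.82 = 3.754 rad/s.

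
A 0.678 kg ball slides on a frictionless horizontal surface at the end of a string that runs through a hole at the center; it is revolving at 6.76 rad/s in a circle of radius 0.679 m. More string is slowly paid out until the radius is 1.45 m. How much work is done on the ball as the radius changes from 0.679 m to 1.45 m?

No torque about the axis ⇒ m r₁² ω₁ = m r₂² ω₂.
ω₂ = ω₁ (r₁/r₂)² = (6.76)(0.679/1.45)² = 1.482 rad/s.
W = ΔKE = ½m(v₂² − v₁²) = -5.576 J.

W ≈ -5.58 J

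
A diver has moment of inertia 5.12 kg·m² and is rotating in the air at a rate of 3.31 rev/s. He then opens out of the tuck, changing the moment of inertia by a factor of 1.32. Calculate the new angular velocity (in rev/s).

ω₂ ≈ 2.51 rev/s

With no external torque about the axis, L is conserved: I₁ω₁ = I₂ω₂.
I₂ = 1.32 × 5.12 = 6.758 kg·m².
ω₂ = I₁ω₁ / I₂ = (5.120)(3.31 rev/s) / (6.758) = 2.508 rev/s.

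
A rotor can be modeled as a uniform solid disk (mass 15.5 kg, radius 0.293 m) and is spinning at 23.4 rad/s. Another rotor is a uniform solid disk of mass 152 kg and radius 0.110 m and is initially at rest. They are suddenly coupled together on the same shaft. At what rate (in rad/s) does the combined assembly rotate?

No external torque acts about the common axis, so total angular momentum is conserved.
Moments of inertia: I_A = ½(15.5)(0.293)² = 0.6653 kg·m²; I_B = ½(152)(0.110)² = 0.9196 kg·m².
Taking A's sense as positive: L = (0.6653)(23.4) = 15.57 kg·m²·rad/s.
Combined I = 0.6653 + 0.9196 = 1.585 kg·m².
ω_f = L / I = 15.57 / 1.585 = 9.823 rad/s.

|ω_f| ≈ 9.82 rad/s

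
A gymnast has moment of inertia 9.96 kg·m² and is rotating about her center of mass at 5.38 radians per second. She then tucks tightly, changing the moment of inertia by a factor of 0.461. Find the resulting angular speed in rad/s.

Angular momentum about the spin axis is conserved since the torque about it is zero.
I₂ = 0.461 × 9.96 = 4.592 kg·m².
ω₂ = I₁ω₁ / I₂ = (9.960)(5.38 rad/s) / (4.592) = 11.67 rad/s.

ω₂ ≈ 11.7 rad/s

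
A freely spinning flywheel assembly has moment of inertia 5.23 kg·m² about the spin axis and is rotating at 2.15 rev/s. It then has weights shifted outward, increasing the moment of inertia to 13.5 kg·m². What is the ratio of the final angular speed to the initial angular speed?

With no external torque about the axis, L is conserved: I₁ω₁ = I₂ω₂.
ω₂/ω₁ = I₁/I₂ = 5.230 / 13.50 = 0.3874.

ω₂/ω₁ ≈ 0.387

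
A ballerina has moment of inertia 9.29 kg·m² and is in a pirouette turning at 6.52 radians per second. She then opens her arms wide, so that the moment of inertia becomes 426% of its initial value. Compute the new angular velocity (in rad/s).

ω₂ ≈ 1.53 rad/s

No external torque acts about the spin axis, so angular momentum is conserved.
I₂ = 4.26 × 9.29 = 39.58 kg·m².
ω₂ = I₁ω₁ / I₂ = (9.290)(6.52 rad/s) / (39.58) = 1.531 rad/s.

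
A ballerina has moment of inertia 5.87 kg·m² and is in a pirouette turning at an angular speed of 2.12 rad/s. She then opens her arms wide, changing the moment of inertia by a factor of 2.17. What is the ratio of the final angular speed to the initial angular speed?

ω₂/ω₁ ≈ 0.461

Angular momentum about the spin axis is conserved since the torque about it is zero.
I₂ = 2.17 × 5.87 = 12.74 kg·m².
ω₂/ω₁ = I₁/I₂ = 5.870 / 12.74 = 0.4608.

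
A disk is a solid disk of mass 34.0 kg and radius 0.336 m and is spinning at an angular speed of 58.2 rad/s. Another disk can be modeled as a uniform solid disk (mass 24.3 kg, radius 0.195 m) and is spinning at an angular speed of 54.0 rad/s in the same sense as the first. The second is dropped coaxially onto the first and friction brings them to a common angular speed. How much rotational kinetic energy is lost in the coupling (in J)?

The coupling torques are internal; angular momentum about the shared axis is conserved.
Moments of inertia: I_A = ½(34.0)(0.336)² = 1.919 kg·m²; I_B = ½(24.3)(0.195)² = 0.4620 kg·m².
Taking A's sense as positive: L = (1.919)(58.2) + (0.4620)(54.0) = 136.6 kg·m²·rad/s.
Combined I = 1.919 + 0.4620 = 2.381 kg·m².
ω_f = L / I = 136.6 / 2.381 = 57.39 rad/s.
KE_i = ½ΣIω² = 3924 J; KE_f = ½(2.381)(57.39)² = 3921 J.

ΔKE lost ≈ 3.28 J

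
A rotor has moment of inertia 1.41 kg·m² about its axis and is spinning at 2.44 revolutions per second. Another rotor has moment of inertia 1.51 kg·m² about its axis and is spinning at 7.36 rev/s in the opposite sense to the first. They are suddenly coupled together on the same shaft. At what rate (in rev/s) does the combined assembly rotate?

No external torque acts about the common axis, so total angular momentum is conserved.
Taking A's sense as positive: L = (1.410)(2.44) − (1.510)(7.36) = -7.673 kg·m²·rev/s.
Combined I = 1.410 + 1.510 = 2.920 kg·m².
ω_f = L / I = -7.673 / 2.920 = -2.628 rev/s.

|ω_f| ≈ 2.63 rev/s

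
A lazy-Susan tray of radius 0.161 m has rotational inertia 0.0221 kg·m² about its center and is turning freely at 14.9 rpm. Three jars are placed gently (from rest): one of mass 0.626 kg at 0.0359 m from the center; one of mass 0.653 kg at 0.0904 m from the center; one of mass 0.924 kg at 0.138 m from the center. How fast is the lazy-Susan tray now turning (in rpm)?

ω_f ≈ 7.18 rpm

The added mass arrives with no angular momentum about the center, and any external torque about the center is negligible, so the system's angular momentum is conserved.
Added inertia Σmr² = (0.626)(0.0359)² + (0.653)(0.0904)² + (0.924)(0.138)² = 0.02374 kg·m²; I_f = 0.02210 + 0.02374 = 0.04584 kg·m².
ω_f = I_p ω_i / I_f = (0.02210)(14.9) / 0.04584 = 7.183 rpm.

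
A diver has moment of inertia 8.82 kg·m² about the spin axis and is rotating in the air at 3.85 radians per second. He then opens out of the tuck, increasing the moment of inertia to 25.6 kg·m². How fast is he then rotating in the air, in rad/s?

ω₂ ≈ 1.33 rad/s

With no external torque about the axis, L is conserved: I₁ω₁ = I₂ω₂.
ω₂ = I₁ω₁ / I₂ = (8.820)(3.85 rad/s) / (25.60) = 1.326 rad/s.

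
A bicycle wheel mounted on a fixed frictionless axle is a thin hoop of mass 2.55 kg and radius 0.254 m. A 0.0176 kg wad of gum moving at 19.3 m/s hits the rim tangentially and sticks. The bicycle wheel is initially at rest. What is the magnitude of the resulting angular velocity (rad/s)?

|ω_f| ≈ 0.521 rad/s

About the axle the impulsive forces during the collision are internal, so angular momentum about that axis is conserved.
I_p = (2.55)(0.254)² = 0.1645 kg·m². Taking the sense of the wad of gum's angular momentum as positive, L_{wad} = m v R = (0.0176)(19.3)(0.254) = 0.08628 kg·m²/s.
L_i = 0 + 0.08628 = 0.08628 kg·m²/s.
After sticking, I_f = I_p + m R² = 0.1645 + (0.0176)(0.254)² = 0.1657 kg·m².
ω_f = L_i / I_f = 0.08628 / 0.1657 = 0.5208 rad/s.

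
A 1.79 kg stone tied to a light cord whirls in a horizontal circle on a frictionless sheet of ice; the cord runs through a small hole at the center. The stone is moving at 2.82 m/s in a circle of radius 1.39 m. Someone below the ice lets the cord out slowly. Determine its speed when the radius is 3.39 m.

Central (radial) force ⇒ zero torque about the center ⇒ m v r is constant.
v₂ = v₁ r₁ / r₂ = (2.82)(1.39) / (3.39) = 1.156 m/s.

v₂ ≈ 1.16 m/s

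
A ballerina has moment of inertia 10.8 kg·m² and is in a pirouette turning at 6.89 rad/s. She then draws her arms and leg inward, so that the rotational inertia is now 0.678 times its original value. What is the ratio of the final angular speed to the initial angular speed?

ω₂/ω₁ ≈ 1.47

No external torque acts about the spin axis, so angular momentum is conserved.
I₂ = 0.678 × 10.8 = 7.322 kg·m².
ω₂/ω₁ = I₁/I₂ = 10.80 / 7.322 = 1.475.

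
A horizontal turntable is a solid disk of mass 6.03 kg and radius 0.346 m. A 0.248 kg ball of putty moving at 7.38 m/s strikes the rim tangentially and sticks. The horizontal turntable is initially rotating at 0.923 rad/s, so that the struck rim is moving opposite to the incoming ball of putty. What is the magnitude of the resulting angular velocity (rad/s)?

|ω_f| ≈ 0.768 rad/s

About the axle the impulsive forces during the collision are internal, so angular momentum about that axis is conserved.
I_p = ½(6.03)(0.346)² = 0.3609 kg·m². Taking the sense of the ball of putty's angular momentum as positive, L_{ball} = m v R = (0.248)(7.38)(0.346) = 0.6333 kg·m²/s.
L_i = −I_p ω_p + m v R = −(0.3609)(0.923) + 0.6333 = 0.3001 kg·m²/s.
After sticking, I_f = I_p + m R² = 0.3609 + (0.248)(0.346)² = 0.3906 kg·m².
ω_f = L_i / I_f = 0.3001 / 0.3906 = 0.7683 rad/s.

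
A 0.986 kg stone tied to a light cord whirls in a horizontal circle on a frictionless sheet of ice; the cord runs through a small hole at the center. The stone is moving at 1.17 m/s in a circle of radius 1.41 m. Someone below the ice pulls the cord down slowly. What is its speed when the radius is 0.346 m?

Central (radial) force ⇒ zero torque about the center ⇒ m v r is constant.
v₂ = v₁ r₁ / r₂ = (1.17)(1.41) / (0.346) = 4.768 m/s.

v₂ ≈ 4.77 m/s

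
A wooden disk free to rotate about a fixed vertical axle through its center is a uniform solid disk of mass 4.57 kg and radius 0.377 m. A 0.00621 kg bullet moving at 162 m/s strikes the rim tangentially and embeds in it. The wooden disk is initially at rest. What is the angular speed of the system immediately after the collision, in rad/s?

About the axle the impulsive forces during the collision are internal, so angular momentum about that axis is conserved.
I_p = ½(4.57)(0.377)² = 0.3248 kg·m². Taking the sense of the bullet's angular momentum as positive, L_{bullet} = m v R = (0.00621)(162)(0.377) = 0.3793 kg·m²/s.
L_i = 0 + 0.3793 = 0.3793 kg·m²/s.
After sticking, I_f = I_p + m R² = 0.3248 + (0.00621)(0.377)² = 0.3256 kg·m².
ω_f = L_i / I_f = 0.3793 / 0.3256 = 1.165 rad/s.

|ω_f| ≈ 1.16 rad/s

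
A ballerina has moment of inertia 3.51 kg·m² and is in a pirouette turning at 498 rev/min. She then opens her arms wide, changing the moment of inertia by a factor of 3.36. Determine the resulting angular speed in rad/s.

ω₂ ≈ 15.5 rad/s

Angular momentum about the spin axis is conserved since the torque about it is zero.
I₂ = 3.36 × 3.51 = 11.79 kg·m².
ω₂ = I₁ω₁ / I₂ = (3.510)(498 rpm) / (11.79) = 148.2 rpm = 15.52 rad/s.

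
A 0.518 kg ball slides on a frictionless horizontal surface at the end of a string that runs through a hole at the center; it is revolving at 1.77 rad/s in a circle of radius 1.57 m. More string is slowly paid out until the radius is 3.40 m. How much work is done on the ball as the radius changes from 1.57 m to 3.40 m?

The constraining force is radial, so m r² ω about the center is conserved.
ω₂ = ω₁ (r₁/r₂)² = (1.77)(1.57/3.40)² = 0.3774 rad/s.
W = ΔKE = ½m(v₂² − v₁²) = -1.574 J.

W ≈ -1.57 J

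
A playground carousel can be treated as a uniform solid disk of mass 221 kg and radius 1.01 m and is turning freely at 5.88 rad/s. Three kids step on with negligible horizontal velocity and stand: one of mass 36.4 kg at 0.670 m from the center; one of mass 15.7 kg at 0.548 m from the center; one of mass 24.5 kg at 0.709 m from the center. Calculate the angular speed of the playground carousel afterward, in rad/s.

ω_f ≈ 4.54 rad/s

No external torque acts about the center; L_before = L_after.
I_p = ½(221)(1.01)² = 112.7 kg·m².
Added inertia Σmr² = (36.4)(0.670)² + (15.7)(0.548)² + (24.5)(0.709)² = 33.37 kg·m²; I_f = 112.7 + 33.37 = 146.1 kg·m².
ω_f = I_p ω_i / I_f = (112.7)(5.88) / 146.1 = 4.537 rad/s.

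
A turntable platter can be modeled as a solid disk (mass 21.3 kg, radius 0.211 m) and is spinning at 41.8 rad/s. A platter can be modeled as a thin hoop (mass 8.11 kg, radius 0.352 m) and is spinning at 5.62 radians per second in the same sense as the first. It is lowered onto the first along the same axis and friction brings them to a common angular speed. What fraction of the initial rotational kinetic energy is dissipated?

fraction ≈ 0.490

No external torque acts about the common axis, so total angular momentum is conserved.
Moments of inertia: I_A = ½(21.3)(0.211)² = 0.4741 kg·m²; I_B = (8.11)(0.352)² = 1.005 kg·m².
Taking A's sense as positive: L = (0.4741)(41.8) + (1.005)(5.62) = 25.47 kg·m²·rad/s.
Combined I = 0.4741 + 1.005 = 1.479 kg·m².
ω_f = L / I = 25.47 / 1.479 = 17.22 rad/s.
KE_i = ½ΣIω² = 430.1 J; KE_f = ½(1.479)(17.22)² = 219.3 J.
Fraction dissipated = (KE_i − KE_f)/KE_i = 0.4902.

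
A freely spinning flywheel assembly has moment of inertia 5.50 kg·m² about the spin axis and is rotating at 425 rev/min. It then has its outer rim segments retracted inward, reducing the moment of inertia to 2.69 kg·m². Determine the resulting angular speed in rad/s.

With no external torque about the axis, L is conserved: I₁ω₁ = I₂ω₂.
ω₂ = I₁ω₁ / I₂ = (5.500)(425 rpm) / (2.690) = 869.0 rpm = 91.00 rad/s.

ω₂ ≈ 91.0 rad/s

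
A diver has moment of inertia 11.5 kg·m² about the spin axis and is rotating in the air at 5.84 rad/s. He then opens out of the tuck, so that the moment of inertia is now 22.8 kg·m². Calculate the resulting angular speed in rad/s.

No external torque acts about the spin axis, so angular momentum is conserved.
ω₂ = I₁ω₁ / I₂ = (11.50)(5.84 rad/s) / (22.80) = 2.946 rad/s.

ω₂ ≈ 2.95 rad/s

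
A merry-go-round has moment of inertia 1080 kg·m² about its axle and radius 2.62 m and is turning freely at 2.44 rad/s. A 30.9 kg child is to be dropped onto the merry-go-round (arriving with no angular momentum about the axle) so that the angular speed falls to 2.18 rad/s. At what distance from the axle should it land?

The added mass arrives with no angular momentum about the axle, and any external torque about the axle is negligible, so the system's angular momentum is conserved.
I_p ω_i = (I_p + m r²) ω_f ⇒ m r² = I_p(ω_i/ω_f − 1) = 1080(2.44/2.18 − 1) = 128.8 kg·m².
r = √(128.8/30.9) = 2.042 m.

r ≈ 2.04 m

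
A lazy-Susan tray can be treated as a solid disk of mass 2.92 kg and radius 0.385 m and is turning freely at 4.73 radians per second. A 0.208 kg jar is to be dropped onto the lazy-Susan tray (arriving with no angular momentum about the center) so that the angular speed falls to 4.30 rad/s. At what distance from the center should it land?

r ≈ 0.323 m

The added mass arrives with no angular momentum about the center, and any external torque about the center is negligible, so the system's angular momentum is conserved.
I_p = ½(2.92)(0.385)² = 0.2164 kg·m².
I_p ω_i = (I_p + m r²) ω_f ⇒ m r² = I_p(ω_i/ω_f − 1) = 0.2164(4.73/4.30 − 1) = 0.02164 kg·m².
r = √(0.02164/0.208) = 0.3226 m.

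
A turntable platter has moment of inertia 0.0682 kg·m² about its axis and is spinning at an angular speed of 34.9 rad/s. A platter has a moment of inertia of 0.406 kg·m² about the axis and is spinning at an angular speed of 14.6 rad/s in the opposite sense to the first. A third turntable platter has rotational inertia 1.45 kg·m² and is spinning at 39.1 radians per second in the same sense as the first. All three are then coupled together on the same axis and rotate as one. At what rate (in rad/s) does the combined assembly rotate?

The coupling torques are internal; angular momentum about the shared axis is conserved.
Taking A's sense as positive: L = (0.06820)(34.9) − (0.4060)(14.6) + (1.450)(39.1) = 53.15 kg·m²·rad/s.
Combined I = 0.06820 + 0.4060 + 1.450 = 1.924 kg·m².
ω_f = L / I = 53.15 / 1.924 = 27.62 rad/s.

|ω_f| ≈ 27.6 rad/s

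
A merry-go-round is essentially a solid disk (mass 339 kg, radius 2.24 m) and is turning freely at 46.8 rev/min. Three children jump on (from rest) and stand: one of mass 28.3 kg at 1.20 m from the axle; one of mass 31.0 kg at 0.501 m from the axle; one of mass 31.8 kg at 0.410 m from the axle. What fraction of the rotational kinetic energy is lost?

fraction ≈ 0.0596

The added mass arrives with no angular momentum about the axle, and any external torque about the axle is negligible, so the system's angular momentum is conserved.
I_p = ½(339)(2.24)² = 850.5 kg·m².
Added inertia Σmr² = (28.3)(1.20)² + (31.0)(0.501)² + (31.8)(0.410)² = 53.88 kg·m²; I_f = 850.5 + 53.88 = 904.4 kg·m².
ω_f = I_p ω_i / I_f = (850.5)(46.8) / 904.4 = 44.01 rpm.
KE_i = ½(850.5)(4.901 rad/s)² = 10210 J; KE_f = ½(904.4)(4.609)² = 9605 J.
Fraction lost = 0.05958.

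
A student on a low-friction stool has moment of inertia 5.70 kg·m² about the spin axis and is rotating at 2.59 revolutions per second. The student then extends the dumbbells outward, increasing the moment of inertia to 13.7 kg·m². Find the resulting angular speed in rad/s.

No external torque acts about the spin axis, so angular momentum is conserved.
ω₂ = I₁ω₁ / I₂ = (5.700)(2.59 rev/s) / (13.70) = 1.078 rev/s = 6.771 rad/s.

ω₂ ≈ 6.77 rad/s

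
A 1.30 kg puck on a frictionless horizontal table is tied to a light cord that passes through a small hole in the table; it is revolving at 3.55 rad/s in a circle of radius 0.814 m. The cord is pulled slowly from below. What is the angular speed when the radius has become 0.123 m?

ω₂ ≈ 155 rad/s

The constraining force is radial, so m r² ω about the center is conserved.
ω₂ = ω₁ (r₁/r₂)² = (3.55)(0.814/0.123)² = 155.5 rad/s.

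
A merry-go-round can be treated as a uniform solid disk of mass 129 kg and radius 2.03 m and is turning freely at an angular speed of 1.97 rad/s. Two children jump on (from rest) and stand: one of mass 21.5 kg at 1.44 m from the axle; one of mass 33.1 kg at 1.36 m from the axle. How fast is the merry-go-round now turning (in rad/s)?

ω_f ≈ 1.41 rad/s

The added mass arrives with no angular momentum about the axle, and any external torque about the axle is negligible, so the system's angular momentum is conserved.
I_p = ½(129)(2.03)² = 265.8 kg·m².
Added inertia Σmr² = (21.5)(1.44)² + (33.1)(1.36)² = 105.8 kg·m²; I_f = 265.8 + 105.8 = 371.6 kg·m².
ω_f = I_p ω_i / I_f = (265.8)(1.97) / 371.6 = 1.409 rad/s.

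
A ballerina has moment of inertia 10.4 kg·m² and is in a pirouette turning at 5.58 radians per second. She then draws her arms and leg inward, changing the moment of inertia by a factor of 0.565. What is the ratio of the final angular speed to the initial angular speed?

ω₂/ω₁ ≈ 1.77

No external torque acts about the spin axis, so angular momentum is conserved.
I₂ = 0.565 × 10.4 = 5.876 kg·m².
ω₂/ω₁ = I₁/I₂ = 10.40 / 5.876 = 1.770.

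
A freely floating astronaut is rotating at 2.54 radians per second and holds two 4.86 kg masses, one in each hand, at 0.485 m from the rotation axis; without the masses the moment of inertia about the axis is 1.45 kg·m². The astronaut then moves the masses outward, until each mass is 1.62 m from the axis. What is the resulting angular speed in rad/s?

No external torque acts about the spin axis, so angular momentum is conserved.
I₁ = 1.45 + 2(4.86)(0.485)² = 3.736 kg·m²; I₂ = 1.45 + 2(4.86)(1.62)² = 26.96 kg·m².
ω₂ = I₁ω₁ / I₂ = (3.736)(2.54 rad/s) / (26.96) = 0.3520 rad/s.

ω₂ ≈ 0.352 rad/s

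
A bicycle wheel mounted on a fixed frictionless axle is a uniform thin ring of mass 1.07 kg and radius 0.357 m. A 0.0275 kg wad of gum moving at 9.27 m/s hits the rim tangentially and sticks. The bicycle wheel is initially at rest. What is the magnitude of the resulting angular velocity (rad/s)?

|ω_f| ≈ 0.651 rad/s

The axle reaction passes through the axle and exerts no torque about it; angular momentum about the axle is conserved through the impact.
I_p = (1.07)(0.357)² = 0.1364 kg·m². Taking the sense of the wad of gum's angular momentum as positive, L_{wad} = m v R = (0.0275)(9.27)(0.357) = 0.09101 kg·m²/s.
L_i = 0 + 0.09101 = 0.09101 kg·m²/s.
After sticking, I_f = I_p + m R² = 0.1364 + (0.0275)(0.357)² = 0.1399 kg·m².
ω_f = L_i / I_f = 0.09101 / 0.1399 = 0.6506 rad/s.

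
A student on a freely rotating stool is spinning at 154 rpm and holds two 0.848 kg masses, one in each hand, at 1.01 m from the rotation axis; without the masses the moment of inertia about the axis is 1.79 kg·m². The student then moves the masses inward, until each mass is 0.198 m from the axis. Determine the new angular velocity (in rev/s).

No external torque acts about the spin axis, so angular momentum is conserved.
I₁ = 1.79 + 2(0.848)(1.01)² = 3.520 kg·m²; I₂ = 1.79 + 2(0.848)(0.198)² = 1.856 kg·m².
ω₂ = I₁ω₁ / I₂ = (3.520)(154 rpm) / (1.856) = 292.0 rpm = 4.867 rev/s.

ω₂ ≈ 4.87 rev/s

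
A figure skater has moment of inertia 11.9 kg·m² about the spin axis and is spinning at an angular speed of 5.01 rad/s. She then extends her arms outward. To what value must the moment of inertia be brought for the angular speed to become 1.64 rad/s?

Angular momentum about the spin axis is conserved since the torque about it is zero.
I₂ = I₁ω₁ / ω₂ = (11.9)(5.01) / (1.64) = 36.35 kg·m².

I₂ ≈ 36.4 kg·m²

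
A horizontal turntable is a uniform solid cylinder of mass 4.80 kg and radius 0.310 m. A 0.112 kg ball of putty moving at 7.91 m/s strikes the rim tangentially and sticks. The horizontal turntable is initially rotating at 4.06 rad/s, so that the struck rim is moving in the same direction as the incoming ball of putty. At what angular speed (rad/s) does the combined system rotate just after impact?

The axle reaction passes through the axle and exerts no torque about it; angular momentum about the axle is conserved through the impact.
I_p = ½(4.80)(0.310)² = 0.2306 kg·m². Taking the sense of the ball of putty's angular momentum as positive, L_{ball} = m v R = (0.112)(7.91)(0.310) = 0.2746 kg·m²/s.
L_i = +I_p ω_p + m v R = +(0.2306)(4.06) + 0.2746 = 1.211 kg·m²/s.
After sticking, I_f = I_p + m R² = 0.2306 + (0.112)(0.310)² = 0.2414 kg·m².
ω_f = L_i / I_f = 1.211 / 0.2414 = 5.017 rad/s.

|ω_f| ≈ 5.02 rad/s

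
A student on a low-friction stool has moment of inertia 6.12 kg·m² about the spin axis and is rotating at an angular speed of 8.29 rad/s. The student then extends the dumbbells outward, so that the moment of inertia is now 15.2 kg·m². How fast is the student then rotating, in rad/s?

No external torque acts about the spin axis, so angular momentum is conserved.
ω₂ = I₁ω₁ / I₂ = (6.120)(8.29 rad/s) / (15.20) = 3.338 rad/s.

ω₂ ≈ 3.34 rad/s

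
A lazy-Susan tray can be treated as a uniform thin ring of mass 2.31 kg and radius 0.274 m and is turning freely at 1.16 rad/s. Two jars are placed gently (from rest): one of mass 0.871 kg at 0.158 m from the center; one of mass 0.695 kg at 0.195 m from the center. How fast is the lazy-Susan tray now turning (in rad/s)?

ω_f ≈ 0.908 rad/s

The added mass arrives with no angular momentum about the center, and any external torque about the center is negligible, so the system's angular momentum is conserved.
I_p = (2.31)(0.274)² = 0.1734 kg·m².
Added inertia Σmr² = (0.871)(0.158)² + (0.695)(0.195)² = 0.04817 kg·m²; I_f = 0.1734 + 0.04817 = 0.2216 kg·m².
ω_f = I_p ω_i / I_f = (0.1734)(1.16) / 0.2216 = 0.9078 rad/s.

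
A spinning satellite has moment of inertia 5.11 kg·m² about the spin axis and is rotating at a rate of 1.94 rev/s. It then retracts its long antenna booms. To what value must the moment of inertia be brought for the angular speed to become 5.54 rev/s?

No external torque acts about the spin axis, so angular momentum is conserved.
I₂ = I₁ω₁ / ω₂ = (5.11)(1.94) / (5.54) = 1.789 kg·m².

I₂ ≈ 1.79 kg·m²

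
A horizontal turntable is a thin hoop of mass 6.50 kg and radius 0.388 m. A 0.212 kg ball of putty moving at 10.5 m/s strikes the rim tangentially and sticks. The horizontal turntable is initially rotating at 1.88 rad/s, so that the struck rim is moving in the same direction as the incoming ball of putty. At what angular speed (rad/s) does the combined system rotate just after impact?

The axle reaction passes through the axle and exerts no torque about it; angular momentum about the axle is conserved through the impact.
I_p = (6.50)(0.388)² = 0.9785 kg·m². Taking the sense of the ball of putty's angular momentum as positive, L_{ball} = m v R = (0.212)(10.5)(0.388) = 0.8637 kg·m²/s.
L_i = +I_p ω_p + m v R = +(0.9785)(1.88) + 0.8637 = 2.703 kg·m²/s.
After sticking, I_f = I_p + m R² = 0.9785 + (0.212)(0.388)² = 1.010 kg·m².
ω_f = L_i / I_f = 2.703 / 1.010 = 2.675 rad/s.

|ω_f| ≈ 2.68 rad/s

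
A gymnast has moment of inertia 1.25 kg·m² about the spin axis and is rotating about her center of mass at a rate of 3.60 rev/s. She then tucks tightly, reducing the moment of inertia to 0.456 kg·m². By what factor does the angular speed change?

With no external torque about the axis, L is conserved: I₁ω₁ = I₂ω₂.
ω₂/ω₁ = I₁/I₂ = 1.250 / 0.4560 = 2.741.

ω₂/ω₁ ≈ 2.74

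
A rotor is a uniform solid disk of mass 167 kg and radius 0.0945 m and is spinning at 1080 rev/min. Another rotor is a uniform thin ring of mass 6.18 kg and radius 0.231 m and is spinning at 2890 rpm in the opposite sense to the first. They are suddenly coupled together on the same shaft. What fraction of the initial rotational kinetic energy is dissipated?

No external torque acts about the common axis, so total angular momentum is conserved.
Moments of inertia: I_A = ½(167)(0.0945)² = 0.7457 kg·m²; I_B = (6.18)(0.231)² = 0.3298 kg·m².
Taking A's sense as positive: L = (0.7457)(1080) − (0.3298)(2890) = -147.7 kg·m²·rpm.
Combined I = 0.7457 + 0.3298 = 1.075 kg·m².
ω_f = L / I = -147.7 / 1.075 = -137.3 rpm.
KE_i = ½ΣIω² = 19870 J; KE_f = ½(1.075)(14.38)² = 111.2 J.
Fraction dissipated = (KE_i − KE_f)/KE_i = 0.9944.

fraction ≈ 0.994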